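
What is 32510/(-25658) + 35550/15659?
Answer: 201533905/200889311 ≈ 1.0032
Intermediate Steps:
32510/(-25658) + 35550/15659 = 32510*(-1/25658) + 35550*(1/15659) = -16255/12829 + 35550/15659 = 201533905/200889311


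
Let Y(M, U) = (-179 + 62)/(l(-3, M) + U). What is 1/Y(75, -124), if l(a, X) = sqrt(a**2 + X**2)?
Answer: 124/117 - sqrt(626)/39 ≈ 0.41829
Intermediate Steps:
l(a, X) = sqrt(X**2 + a**2)
Y(M, U) = -117/(U + sqrt(9 + M**2)) (Y(M, U) = (-179 + 62)/(sqrt(M**2 + (-3)**2) + U) = -117/(sqrt(M**2 + 9) + U) = -117/(sqrt(9 + M**2) + U) = -117/(U + sqrt(9 + M**2)))
1/Y(75, -124) = 1/(-117/(-124 + sqrt(9 + 75**2))) = 1/(-117/(-124 + sqrt(9 + 5625))) = 1/(-117/(-124 + sqrt(5634))) = 1/(-117/(-124 + 3*sqrt(626))) = 124/117 - sqrt(626)/39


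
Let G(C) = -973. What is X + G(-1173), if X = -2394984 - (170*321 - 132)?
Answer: -2450395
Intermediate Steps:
X = -2449422 (X = -2394984 - (54570 - 132) = -2394984 - 1*54438 = -2394984 - 54438 = -2449422)
X + G(-1173) = -2449422 - 973 = -2450395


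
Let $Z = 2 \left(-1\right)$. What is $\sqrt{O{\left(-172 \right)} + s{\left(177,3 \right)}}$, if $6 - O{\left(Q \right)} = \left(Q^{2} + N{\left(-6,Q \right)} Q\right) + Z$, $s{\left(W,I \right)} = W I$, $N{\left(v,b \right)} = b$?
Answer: $i \sqrt{58629} \approx 242.13 i$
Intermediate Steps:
$Z = -2$
$s{\left(W,I \right)} = I W$
$O{\left(Q \right)} = 8 - 2 Q^{2}$ ($O{\left(Q \right)} = 6 - \left(\left(Q^{2} + Q Q\right) - 2\right) = 6 - \left(\left(Q^{2} + Q^{2}\right) - 2\right) = 6 - \left(2 Q^{2} - 2\right) = 6 - \left(-2 + 2 Q^{2}\right) = 8 - 2 Q^{2}$)
$\sqrt{O{\left(-172 \right)} + s{\left(177,3 \right)}} = \sqrt{\left(8 - 2 \left(-172\right)^{2}\right) + 3 \cdot 177} = \sqrt{\left(8 - 59168\right) + 531} = \sqrt{-59160 + 531} = \sqrt{-58629} = i \sqrt{58629}$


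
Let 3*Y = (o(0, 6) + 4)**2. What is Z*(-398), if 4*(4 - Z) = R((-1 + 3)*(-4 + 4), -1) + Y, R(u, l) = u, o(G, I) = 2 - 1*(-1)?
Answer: 199/6 ≈ 33.167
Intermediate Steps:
o(G, I) = 3 (o(G, I) = 2 + 1 = 3)
Y = 49/3 (Y = (3 + 4)**2/3 = (1/3)*7**2 = (1/3)*49 = 49/3 ≈ 16.333)
Z = -1/12 (Z = 4 - ((-1 + 3)*(-4 + 4) + 49/3)/4 = 4 - (2*0 + 49/3)/4 = 4 - (0 + 49/3)/4 = 4 - 1/4*49/3 = 4 - 49/12 = -1/12 ≈ -0.083333)
Z*(-398) = -1/12*(-398) = 199/6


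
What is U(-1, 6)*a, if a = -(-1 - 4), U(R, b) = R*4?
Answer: -20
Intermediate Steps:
U(R, b) = 4*R
a = 5 (a = -1*(-5) = 5)
U(-1, 6)*a = (4*(-1))*5 = -4*5 = -20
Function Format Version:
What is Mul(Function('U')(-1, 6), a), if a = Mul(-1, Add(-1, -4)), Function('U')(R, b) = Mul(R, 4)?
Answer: -20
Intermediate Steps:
Function('U')(R, b) = Mul(4, R)
a = 5 (a = Mul(-1, -5) = 5)
Mul(Function('U')(-1, 6), a) = Mul(Mul(4, -1), 5) = Mul(-4, 5) = -20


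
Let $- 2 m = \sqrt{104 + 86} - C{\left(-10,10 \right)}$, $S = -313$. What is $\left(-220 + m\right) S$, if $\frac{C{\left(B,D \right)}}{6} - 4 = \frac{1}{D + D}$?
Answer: $\frac{1301141}{20} + \frac{313 \sqrt{190}}{2} \approx 67214.0$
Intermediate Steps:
$C{\left(B,D \right)} = 24 + \frac{3}{D}$ ($C{\left(B,D \right)} = 24 + \frac{6}{D + D} = 24 + \frac{6}{2 D} = 24 + 6 \frac{1}{2 D} = 24 + \frac{3}{D}$)
$m = \frac{243}{20} - \frac{\sqrt{190}}{2}$ ($m = - \frac{\sqrt{104 + 86} - \left(24 + \frac{3}{10}\right)}{2} = - \frac{\sqrt{190} - \left(24 + 3 \cdot \frac{1}{10}\right)}{2} = - \frac{\sqrt{190} - \left(24 + \frac{3}{10}\right)}{2} = - \frac{\sqrt{190} - \frac{243}{10}}{2} = - \frac{- \frac{243}{10} + \sqrt{190}}{2} = \frac{243}{20} - \frac{\sqrt{190}}{2} \approx 5.258$)
$\left(-220 + m\right) S = \left(-220 + \left(\frac{243}{20} - \frac{\sqrt{190}}{2}\right)\right) \left(-313\right) = \left(- \frac{4157}{20} - \frac{\sqrt{190}}{2}\right) \left(-313\right) = \frac{1301141}{20} + \frac{313 \sqrt{190}}{2}$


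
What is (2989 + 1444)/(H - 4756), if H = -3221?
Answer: -4433/7977 ≈ -0.55572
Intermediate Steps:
(2989 + 1444)/(H - 4756) = (2989 + 1444)/(-3221 - 4756) = 4433/(-7977) = 4433*(-1/7977) = -4433/7977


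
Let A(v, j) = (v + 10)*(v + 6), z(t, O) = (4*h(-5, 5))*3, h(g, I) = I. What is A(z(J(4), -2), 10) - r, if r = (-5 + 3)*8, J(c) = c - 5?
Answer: 4636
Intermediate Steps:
J(c) = -5 + c
z(t, O) = 60 (z(t, O) = (4*5)*3 = 20*3 = 60)
r = -16 (r = -2*8 = -16)
A(v, j) = (6 + v)*(10 + v) (A(v, j) = (10 + v)*(6 + v) = (6 + v)*(10 + v))
A(z(J(4), -2), 10) - r = (60 + 60² + 16*60) - 1*(-16) = (60 + 3600 + 960) + 16 = 4620 + 16 = 4636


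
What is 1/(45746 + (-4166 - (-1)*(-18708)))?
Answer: 1/22872 ≈ 4.3722e-5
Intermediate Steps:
1/(45746 + (-4166 - (-1)*(-18708))) = 1/(45746 + (-4166 - 1*18708)) = 1/(45746 + (-4166 - 18708)) = 1/(45746 - 22874) = 1/22872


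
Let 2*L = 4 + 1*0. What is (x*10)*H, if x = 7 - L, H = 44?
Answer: 2200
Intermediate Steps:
L = 2 (L = (4 + 1*0)/2 = (4 + 0)/2 = (½)*4 = 2)
x = 5 (x = 7 - 1*2 = 7 - 2 = 5)
(x*10)*H = (5*10)*44 = 50*44 = 2200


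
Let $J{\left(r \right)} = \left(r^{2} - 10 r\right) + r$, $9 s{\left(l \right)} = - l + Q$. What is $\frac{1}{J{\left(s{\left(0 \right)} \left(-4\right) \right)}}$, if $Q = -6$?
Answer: $- \frac{9}{152} \approx -0.059211$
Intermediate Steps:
$s{\left(l \right)} = - \frac{2}{3} - \frac{l}{9}$ ($s{\left(l \right)} = \frac{- l - 6}{9} = \frac{-6 - l}{9} = - \frac{2}{3} - \frac{l}{9}$)
$J{\left(r \right)} = r^{2} - 9 r$
$\frac{1}{J{\left(s{\left(0 \right)} \left(-4\right) \right)}} = \frac{1}{\left(- \frac{2}{3} - 0\right) \left(-4\right) \left(-9 + \left(- \frac{2}{3} - 0\right) \left(-4\right)\right)} = \frac{1}{\left(- \frac{2}{3} + 0\right) \left(-4\right) \left(-9 + \left(- \frac{2}{3} + 0\right) \left(-4\right)\right)} = \frac{1}{\left(- \frac{2}{3}\right) \left(-4\right) \left(-9 - - \frac{8}{3}\right)} = \frac{1}{\frac{8}{3} \left(-9 + \frac{8}{3}\right)} = \frac{1}{\frac{8}{3} \left(- \frac{19}{3}\right)} = \frac{1}{- \frac{152}{9}} = - \frac{9}{152}$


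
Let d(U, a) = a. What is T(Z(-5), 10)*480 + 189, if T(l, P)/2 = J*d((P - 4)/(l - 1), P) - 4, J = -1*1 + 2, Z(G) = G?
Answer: 5949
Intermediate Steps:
J = 1 (J = -1 + 2 = 1)
T(l, P) = -8 + 2*P (T(l, P) = 2*(1*P - 4) = 2*(P - 4) = 2*(-4 + P) = -8 + 2*P)
T(Z(-5), 10)*480 + 189 = (-8 + 2*10)*480 + 189 = (-8 + 20)*480 + 189 = 12*480 + 189 = 5760 + 189 = 5949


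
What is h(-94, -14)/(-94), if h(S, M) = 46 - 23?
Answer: -23/94 ≈ -0.24468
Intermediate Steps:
h(S, M) = 23
h(-94, -14)/(-94) = 23/(-94) = 23*(-1/94) = -23/94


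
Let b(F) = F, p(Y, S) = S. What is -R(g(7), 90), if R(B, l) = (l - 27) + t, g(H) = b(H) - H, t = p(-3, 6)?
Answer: -69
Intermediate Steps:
t = 6
g(H) = 0 (g(H) = H - H = 0)
R(B, l) = -21 + l (R(B, l) = (l - 27) + 6 = (-27 + l) + 6 = -21 + l)
-R(g(7), 90) = -(-21 + 90) = -1*69 = -69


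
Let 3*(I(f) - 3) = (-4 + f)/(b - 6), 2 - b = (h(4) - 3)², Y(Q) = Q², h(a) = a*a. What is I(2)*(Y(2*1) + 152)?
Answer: 81068/173 ≈ 468.60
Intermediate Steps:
h(a) = a²
b = -167 (b = 2 - (4² - 3)² = 2 - (16 - 3)² = 2 - 1*13² = 2 - 1*169 = 2 - 169 = -167)
I(f) = 1561/519 - f/519 (I(f) = 3 + ((-4 + f)/(-167 - 6))/3 = 3 + ((-4 + f)/(-173))/3 = 3 + ((-4 + f)*(-1/173))/3 = 3 + (4/173 - f/173)/3 = 3 + (4/519 - f/519) = 1561/519 - f/519)
I(2)*(Y(2*1) + 152) = (1561/519 - 1/519*2)*((2*1)² + 152) = (1561/519 - 2/519)*(2² + 152) = 1559*(4 + 152)/519 = (1559/519)*156 = 81068/173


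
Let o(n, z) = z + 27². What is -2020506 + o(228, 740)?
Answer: -2019037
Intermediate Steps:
o(n, z) = 729 + z (o(n, z) = z + 729 = 729 + z)
-2020506 + o(228, 740) = -2020506 + (729 + 740) = -2020506 + 1469 = -2019037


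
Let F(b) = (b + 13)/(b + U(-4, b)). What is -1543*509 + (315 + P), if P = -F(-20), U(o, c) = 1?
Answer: -14916375/19 ≈ -7.8507e+5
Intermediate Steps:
F(b) = (13 + b)/(1 + b) (F(b) = (b + 13)/(b + 1) = (13 + b)/(1 + b))
P = -7/19 (P = -(13 - 20)/(1 - 20) = -(-7)/(-19) = -(-1)*(-7)/19 = -1*7/19 = -7/19 ≈ -0.36842)
-1543*509 + (315 + P) = -1543*509 + (315 - 7/19) = -785387 + 5978/19 = -14916375/19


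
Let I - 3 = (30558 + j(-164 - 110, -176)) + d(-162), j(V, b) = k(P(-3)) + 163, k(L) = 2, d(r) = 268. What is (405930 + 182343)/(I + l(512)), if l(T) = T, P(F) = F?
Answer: 196091/10502 ≈ 18.672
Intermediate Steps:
j(V, b) = 165 (j(V, b) = 2 + 163 = 165)
I = 30994 (I = 3 + ((30558 + 165) + 268) = 3 + (30723 + 268) = 3 + 30991 = 30994)
(405930 + 182343)/(I + l(512)) = (405930 + 182343)/(30994 + 512) = 588273/31506 = 588273*(1/31506) = 196091/10502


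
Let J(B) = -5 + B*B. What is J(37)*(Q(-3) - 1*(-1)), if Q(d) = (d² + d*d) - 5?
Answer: 19096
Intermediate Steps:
J(B) = -5 + B²
Q(d) = -5 + 2*d² (Q(d) = (d² + d²) - 5 = 2*d² - 5 = -5 + 2*d²)
J(37)*(Q(-3) - 1*(-1)) = (-5 + 37²)*((-5 + 2*(-3)²) - 1*(-1)) = (-5 + 1369)*((-5 + 2*9) + 1) = 1364*((-5 + 18) + 1) = 1364*(13 + 1) = 1364*14 = 19096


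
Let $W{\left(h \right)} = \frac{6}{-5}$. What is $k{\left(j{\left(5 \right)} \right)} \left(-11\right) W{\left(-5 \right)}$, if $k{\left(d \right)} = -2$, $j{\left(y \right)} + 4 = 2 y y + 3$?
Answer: $- \frac{132}{5} \approx -26.4$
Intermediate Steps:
$j{\left(y \right)} = -1 + 2 y^{2}$ ($j{\left(y \right)} = -4 + \left(2 y y + 3\right) = -4 + \left(2 y^{2} + 3\right) = -4 + \left(3 + 2 y^{2}\right) = -1 + 2 y^{2}$)
$W{\left(h \right)} = - \frac{6}{5}$ ($W{\left(h \right)} = 6 \left(- \frac{1}{5}\right) = - \frac{6}{5}$)
$k{\left(j{\left(5 \right)} \right)} \left(-11\right) W{\left(-5 \right)} = \left(-2\right) \left(-11\right) \left(- \frac{6}{5}\right) = 22 \left(- \frac{6}{5}\right) = - \frac{132}{5}$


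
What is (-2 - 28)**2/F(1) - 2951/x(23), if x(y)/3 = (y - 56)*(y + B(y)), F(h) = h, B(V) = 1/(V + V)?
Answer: 94492646/104841 ≈ 901.29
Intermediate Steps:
B(V) = 1/(2*V)
x(y) = 3*(-56 + y)*(y + 1/(2*y)) (x(y) = 3*((y - 56)*(y + 1/(2*y))) = 3*((-56 + y)*(y + 1/(2*y))) = 3*(-56 + y)*(y + 1/(2*y)))
(-2 - 28)**2/F(1) - 2951/x(23) = (-2 - 28)**2/1 - 2951/(3/2 - 168*23 - 84/23 + 3*23**2) = (-30)**2*1 - 2951/(3/2 - 3864 - 84*1/23 + 3*529) = 900*1 - 2951/(3/2 - 3864 - 84/23 + 1587) = 900 - 2951/(-104841/46) = 900 - 2951*(-46/104841) = 900 + 135746/104841 = 94492646/104841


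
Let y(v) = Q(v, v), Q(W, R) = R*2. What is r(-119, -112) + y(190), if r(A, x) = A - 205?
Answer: 56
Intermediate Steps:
Q(W, R) = 2*R
y(v) = 2*v
r(A, x) = -205 + A
r(-119, -112) + y(190) = (-205 - 119) + 2*190 = -324 + 380 = 56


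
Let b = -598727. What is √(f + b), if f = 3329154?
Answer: 7*√55723 ≈ 1652.4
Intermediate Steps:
√(f + b) = √(3329154 - 598727) = √2730427 = 7*√55723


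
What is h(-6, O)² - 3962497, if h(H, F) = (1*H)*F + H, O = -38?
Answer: -3913213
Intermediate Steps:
h(H, F) = H + F*H (h(H, F) = H*F + H = F*H + H = H + F*H)
h(-6, O)² - 3962497 = (-6*(1 - 38))² - 3962497 = (-6*(-37))² - 3962497 = 222² - 3962497 = 49284 - 3962497 = -3913213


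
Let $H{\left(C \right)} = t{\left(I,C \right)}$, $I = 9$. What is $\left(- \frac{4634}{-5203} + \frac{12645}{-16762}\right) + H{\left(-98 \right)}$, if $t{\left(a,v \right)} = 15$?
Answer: $\frac{1320073463}{87212686} \approx 15.136$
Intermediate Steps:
$H{\left(C \right)} = 15$
$\left(- \frac{4634}{-5203} + \frac{12645}{-16762}\right) + H{\left(-98 \right)} = \left(- \frac{4634}{-5203} + \frac{12645}{-16762}\right) + 15 = \left(\left(-4634\right) \left(- \frac{1}{5203}\right) + 12645 \left(- \frac{1}{16762}\right)\right) + 15 = \left(\frac{4634}{5203} - \frac{12645}{16762}\right) + 15 = \frac{11883173}{87212686} + 15 = \frac{1320073463}{87212686}$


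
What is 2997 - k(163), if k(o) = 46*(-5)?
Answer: 3227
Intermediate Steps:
k(o) = -230
2997 - k(163) = 2997 - 1*(-230) = 2997 + 230 = 3227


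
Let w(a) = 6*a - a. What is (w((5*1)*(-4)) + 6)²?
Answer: 8836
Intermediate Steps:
w(a) = 5*a
(w((5*1)*(-4)) + 6)² = (5*((5*1)*(-4)) + 6)² = (5*(5*(-4)) + 6)² = (5*(-20) + 6)² = (-100 + 6)² = (-94)² = 8836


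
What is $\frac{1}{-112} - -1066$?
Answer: $\frac{119391}{112} \approx 1066.0$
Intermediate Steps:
$\frac{1}{-112} - -1066 = - \frac{1}{112} + 1066 = \frac{119391}{112}$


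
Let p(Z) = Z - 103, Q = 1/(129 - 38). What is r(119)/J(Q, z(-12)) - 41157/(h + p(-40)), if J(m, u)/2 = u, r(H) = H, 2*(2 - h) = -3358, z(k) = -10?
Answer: -503081/15380 ≈ -32.710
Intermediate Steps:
Q = 1/91 ≈ 0.010989
h = 1681 (h = 2 - ½*(-3358) = 2 + 1679 = 1681)
p(Z) = -103 + Z
J(m, u) = 2*u
r(119)/J(Q, z(-12)) - 41157/(h + p(-40)) = 119/((2*(-10))) - 41157/(1681 + (-103 - 40)) = 119/(-20) - 41157/(1681 - 143) = 119*(-1/20) - 41157/1538 = -119/20 - 41157*1/1538 = -119/20 - 41157/1538 = -503081/15380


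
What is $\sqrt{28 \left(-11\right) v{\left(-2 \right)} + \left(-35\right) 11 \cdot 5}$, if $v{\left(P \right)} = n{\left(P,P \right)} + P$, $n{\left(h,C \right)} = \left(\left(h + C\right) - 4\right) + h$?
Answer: $\sqrt{1771} \approx 42.083$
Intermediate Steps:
$n{\left(h,C \right)} = -4 + C + 2 h$ ($n{\left(h,C \right)} = \left(\left(C + h\right) - 4\right) + h = \left(-4 + C + h\right) + h = -4 + C + 2 h$)
$v{\left(P \right)} = -4 + 4 P$ ($v{\left(P \right)} = \left(-4 + P + 2 P\right) + P = \left(-4 + 3 P\right) + P = -4 + 4 P$)
$\sqrt{28 \left(-11\right) v{\left(-2 \right)} + \left(-35\right) 11 \cdot 5} = \sqrt{28 \left(-11\right) \left(-4 + 4 \left(-2\right)\right) + \left(-35\right) 11 \cdot 5} = \sqrt{- 308 \left(-4 - 8\right) - 1925} = \sqrt{\left(-308\right) \left(-12\right) - 1925} = \sqrt{3696 - 1925} = \sqrt{1771}$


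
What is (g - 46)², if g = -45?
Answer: 8281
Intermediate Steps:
(g - 46)² = (-45 - 46)² = (-91)² = 8281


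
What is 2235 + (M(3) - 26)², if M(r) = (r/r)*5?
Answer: 2676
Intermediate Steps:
M(r) = 5 (M(r) = 1*5 = 5)
2235 + (M(3) - 26)² = 2235 + (5 - 26)² = 2235 + (-21)² = 2235 + 441 = 2676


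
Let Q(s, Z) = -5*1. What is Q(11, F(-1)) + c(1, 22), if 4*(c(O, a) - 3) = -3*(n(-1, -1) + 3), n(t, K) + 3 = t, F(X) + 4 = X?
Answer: -5/4 ≈ -1.2500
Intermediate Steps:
F(X) = -4 + X
n(t, K) = -3 + t
c(O, a) = 15/4 (c(O, a) = 3 + (-3*((-3 - 1) + 3))/4 = 3 + (-3*(-4 + 3))/4 = 3 + (-3*(-1))/4 = 3 + (¼)*3 = 3 + ¾ = 15/4)
Q(s, Z) = -5
Q(11, F(-1)) + c(1, 22) = -5 + 15/4 = -5/4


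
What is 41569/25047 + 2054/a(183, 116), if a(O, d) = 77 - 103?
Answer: -176104/2277 ≈ -77.340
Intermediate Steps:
a(O, d) = -26
41569/25047 + 2054/a(183, 116) = 41569/25047 + 2054/(-26) = 41569*(1/25047) + 2054*(-1/26) = 3779/2277 - 79 = -176104/2277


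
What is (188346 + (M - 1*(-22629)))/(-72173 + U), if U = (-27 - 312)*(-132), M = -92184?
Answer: -118791/27425 ≈ -4.3315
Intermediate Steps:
U = 44748 (U = -339*(-132) = 44748)
(188346 + (M - 1*(-22629)))/(-72173 + U) = (188346 + (-92184 - 1*(-22629)))/(-72173 + 44748) = (188346 + (-92184 + 22629))/(-27425) = (188346 - 69555)*(-1/27425) = 118791*(-1/27425) = -118791/27425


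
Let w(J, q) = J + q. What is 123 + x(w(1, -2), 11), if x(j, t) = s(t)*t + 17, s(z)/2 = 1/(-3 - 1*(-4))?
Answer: 162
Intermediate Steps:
s(z) = 2 (s(z) = 2/(-3 - 1*(-4)) = 2/(-3 + 4) = 2/1 = 2*1 = 2)
x(j, t) = 17 + 2*t (x(j, t) = 2*t + 17 = 17 + 2*t)
123 + x(w(1, -2), 11) = 123 + (17 + 2*11) = 123 + (17 + 22) = 123 + 39 = 162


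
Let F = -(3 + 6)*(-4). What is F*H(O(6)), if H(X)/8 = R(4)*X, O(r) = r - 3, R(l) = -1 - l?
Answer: -4320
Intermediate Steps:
O(r) = -3 + r
H(X) = -40*X (H(X) = 8*((-1 - 1*4)*X) = 8*((-1 - 4)*X) = 8*(-5*X) = -40*X)
F = 36 (F = -9*(-4) = -1*(-36) = 36)
F*H(O(6)) = 36*(-40*(-3 + 6)) = 36*(-40*3) = 36*(-120) = -4320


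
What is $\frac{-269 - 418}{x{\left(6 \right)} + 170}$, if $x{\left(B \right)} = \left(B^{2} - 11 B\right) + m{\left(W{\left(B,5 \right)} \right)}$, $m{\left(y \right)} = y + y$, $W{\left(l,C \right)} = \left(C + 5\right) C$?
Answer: $- \frac{229}{80} \approx -2.8625$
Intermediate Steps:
$W{\left(l,C \right)} = C \left(5 + C\right)$ ($W{\left(l,C \right)} = \left(5 + C\right) C = C \left(5 + C\right)$)
$m{\left(y \right)} = 2 y$
$x{\left(B \right)} = 100 + B^{2} - 11 B$ ($x{\left(B \right)} = \left(B^{2} - 11 B\right) + 2 \cdot 5 \left(5 + 5\right) = \left(B^{2} - 11 B\right) + 2 \cdot 5 \cdot 10 = \left(B^{2} - 11 B\right) + 2 \cdot 50 = \left(B^{2} - 11 B\right) + 100 = 100 + B^{2} - 11 B$)
$\frac{-269 - 418}{x{\left(6 \right)} + 170} = \frac{-269 - 418}{\left(100 + 6^{2} - 66\right) + 170} = - \frac{687}{\left(100 + 36 - 66\right) + 170} = - \frac{687}{70 + 170} = - \frac{687}{240} = \left(-687\right) \frac{1}{240} = - \frac{229}{80}$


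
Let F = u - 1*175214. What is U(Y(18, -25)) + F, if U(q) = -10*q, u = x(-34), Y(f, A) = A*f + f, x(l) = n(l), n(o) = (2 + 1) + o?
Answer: -170925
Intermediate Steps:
n(o) = 3 + o
x(l) = 3 + l
Y(f, A) = f + A*f
u = -31 (u = 3 - 34 = -31)
F = -175245 (F = -31 - 1*175214 = -31 - 175214 = -175245)
U(Y(18, -25)) + F = -180*(1 - 25) - 175245 = -180*(-24) - 175245 = -10*(-432) - 175245 = 4320 - 175245 = -170925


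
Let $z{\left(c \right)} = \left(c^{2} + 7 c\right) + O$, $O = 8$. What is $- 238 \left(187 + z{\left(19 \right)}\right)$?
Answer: $-163982$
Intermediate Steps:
$z{\left(c \right)} = 8 + c^{2} + 7 c$ ($z{\left(c \right)} = \left(c^{2} + 7 c\right) + 8 = 8 + c^{2} + 7 c$)
$- 238 \left(187 + z{\left(19 \right)}\right) = - 238 \left(187 + \left(8 + 19^{2} + 7 \cdot 19\right)\right) = - 238 \left(187 + \left(8 + 361 + 133\right)\right) = - 238 \left(187 + 502\right) = \left(-238\right) 689 = -163982$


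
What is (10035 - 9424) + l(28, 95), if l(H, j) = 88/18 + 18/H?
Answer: 77683/126 ≈ 616.53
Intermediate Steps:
l(H, j) = 44/9 + 18/H (l(H, j) = 88*(1/18) + 18/H = 44/9 + 18/H)
(10035 - 9424) + l(28, 95) = (10035 - 9424) + (44/9 + 18/28) = 611 + (44/9 + 18*(1/28)) = 611 + (44/9 + 9/14) = 611 + 697/126 = 77683/126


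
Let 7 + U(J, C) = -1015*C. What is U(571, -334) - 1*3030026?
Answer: -2691023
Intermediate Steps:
U(J, C) = -7 - 1015*C
U(571, -334) - 1*3030026 = (-7 - 1015*(-334)) - 1*3030026 = (-7 + 339010) - 3030026 = 339003 - 3030026 = -2691023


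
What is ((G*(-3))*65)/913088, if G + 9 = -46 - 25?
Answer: 975/57068 ≈ 0.017085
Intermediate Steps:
G = -80 (G = -9 + (-46 - 25) = -9 - 71 = -80)
((G*(-3))*65)/913088 = (-80*(-3)*65)/913088 = (240*65)*(1/913088) = 15600*(1/913088) = 975/57068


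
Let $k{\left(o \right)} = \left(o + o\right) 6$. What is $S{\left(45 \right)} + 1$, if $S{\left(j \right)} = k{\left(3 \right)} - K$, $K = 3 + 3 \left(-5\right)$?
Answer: $49$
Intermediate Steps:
$k{\left(o \right)} = 12 o$ ($k{\left(o \right)} = 2 o 6 = 12 o$)
$K = -12$ ($K = 3 - 15 = -12$)
$S{\left(j \right)} = 48$ ($S{\left(j \right)} = 12 \cdot 3 - -12 = 36 + 12 = 48$)
$S{\left(45 \right)} + 1 = 48 + 1 = 49$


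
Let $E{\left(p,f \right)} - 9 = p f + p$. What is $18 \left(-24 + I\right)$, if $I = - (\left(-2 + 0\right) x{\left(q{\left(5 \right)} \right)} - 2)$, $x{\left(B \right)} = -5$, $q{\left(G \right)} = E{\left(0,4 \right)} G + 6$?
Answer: $-576$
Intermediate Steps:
$E{\left(p,f \right)} = 9 + p + f p$ ($E{\left(p,f \right)} = 9 + \left(p f + p\right) = 9 + \left(f p + p\right) = 9 + \left(p + f p\right) = 9 + p + f p$)
$q{\left(G \right)} = 6 + 9 G$ ($q{\left(G \right)} = \left(9 + 0 + 4 \cdot 0\right) G + 6 = \left(9 + 0 + 0\right) G + 6 = 9 G + 6 = 6 + 9 G$)
$I = -8$ ($I = - (\left(-2 + 0\right) \left(-5\right) - 2) = - (\left(-2\right) \left(-5\right) - 2) = - (10 - 2) = \left(-1\right) 8 = -8$)
$18 \left(-24 + I\right) = 18 \left(-24 - 8\right) = 18 \left(-32\right) = -576$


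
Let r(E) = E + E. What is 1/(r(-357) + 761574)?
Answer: 1/760860 ≈ 1.3143e-6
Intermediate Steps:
r(E) = 2*E
1/(r(-357) + 761574) = 1/(2*(-357) + 761574) = 1/(-714 + 761574) = 1/760860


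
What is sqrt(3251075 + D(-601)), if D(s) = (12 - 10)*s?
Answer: 3*sqrt(361097) ≈ 1802.7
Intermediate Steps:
D(s) = 2*s
sqrt(3251075 + D(-601)) = sqrt(3251075 + 2*(-601)) = sqrt(3251075 - 1202) = sqrt(3249873) = 3*sqrt(361097)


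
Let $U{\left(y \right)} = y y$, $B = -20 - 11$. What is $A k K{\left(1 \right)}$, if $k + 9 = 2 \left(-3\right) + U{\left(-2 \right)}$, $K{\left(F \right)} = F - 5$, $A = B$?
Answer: $-1364$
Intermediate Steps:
$B = -31$
$U{\left(y \right)} = y^{2}$
$A = -31$
$K{\left(F \right)} = -5 + F$
$k = -11$ ($k = -9 + \left(2 \left(-3\right) + \left(-2\right)^{2}\right) = -9 + \left(-6 + 4\right) = -9 - 2 = -11$)
$A k K{\left(1 \right)} = \left(-31\right) \left(-11\right) \left(-5 + 1\right) = 341 \left(-4\right) = -1364$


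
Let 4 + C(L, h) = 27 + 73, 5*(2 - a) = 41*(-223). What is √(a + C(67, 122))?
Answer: 13*√285/5 ≈ 43.893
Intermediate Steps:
a = 9153/5 (a = 2 - 41*(-223)/5 = 2 - ⅕*(-9143) = 2 + 9143/5 = 9153/5 ≈ 1830.6)
C(L, h) = 96 (C(L, h) = -4 + (27 + 73) = -4 + 100 = 96)
√(a + C(67, 122)) = √(9153/5 + 96) = √(9633/5) = 13*√285/5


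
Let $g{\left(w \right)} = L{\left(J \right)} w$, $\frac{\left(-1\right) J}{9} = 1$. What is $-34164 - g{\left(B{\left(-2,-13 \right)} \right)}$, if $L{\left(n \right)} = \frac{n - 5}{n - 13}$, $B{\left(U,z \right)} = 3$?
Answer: $- \frac{375825}{11} \approx -34166.0$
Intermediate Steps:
$J = -9$ ($J = \left(-9\right) 1 = -9$)
$L{\left(n \right)} = \frac{-5 + n}{-13 + n}$
$g{\left(w \right)} = \frac{7 w}{11}$ ($g{\left(w \right)} = \frac{-5 - 9}{-13 - 9} w = \frac{1}{-22} \left(-14\right) w = \left(- \frac{1}{22}\right) \left(-14\right) w = \frac{7 w}{11}$)
$-34164 - g{\left(B{\left(-2,-13 \right)} \right)} = -34164 - \frac{7}{11} \cdot 3 = -34164 - \frac{21}{11} = - \frac{375825}{11}$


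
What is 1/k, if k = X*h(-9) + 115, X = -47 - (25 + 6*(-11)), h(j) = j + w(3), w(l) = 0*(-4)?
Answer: 1/169 ≈ 0.0059172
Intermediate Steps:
w(l) = 0
h(j) = j (h(j) = j + 0 = j)
X = -6 (X = -47 - (25 - 66) = -47 - 1*(-41) = -47 + 41 = -6)
k = 169 (k = -6*(-9) + 115 = 54 + 115 = 169)
1/k = 1/169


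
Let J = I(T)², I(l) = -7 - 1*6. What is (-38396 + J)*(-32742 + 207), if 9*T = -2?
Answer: 1243715445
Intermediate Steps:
T = -2/9 (T = (⅑)*(-2) = -2/9 ≈ -0.22222)
I(l) = -13 (I(l) = -7 - 6 = -13)
J = 169 (J = (-13)² = 169)
(-38396 + J)*(-32742 + 207) = (-38396 + 169)*(-32742 + 207) = -38227*(-32535) = 1243715445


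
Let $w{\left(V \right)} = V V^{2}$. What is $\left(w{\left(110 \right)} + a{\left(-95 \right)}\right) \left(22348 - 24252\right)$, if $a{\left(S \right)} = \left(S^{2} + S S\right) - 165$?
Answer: $-2568277040$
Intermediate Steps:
$a{\left(S \right)} = -165 + 2 S^{2}$ ($a{\left(S \right)} = \left(S^{2} + S^{2}\right) - 165 = 2 S^{2} - 165 = -165 + 2 S^{2}$)
$w{\left(V \right)} = V^{3}$
$\left(w{\left(110 \right)} + a{\left(-95 \right)}\right) \left(22348 - 24252\right) = \left(110^{3} - \left(165 - 2 \left(-95\right)^{2}\right)\right) \left(22348 - 24252\right) = \left(1331000 + \left(-165 + 2 \cdot 9025\right)\right) \left(-1904\right) = \left(1331000 + \left(-165 + 18050\right)\right) \left(-1904\right) = \left(1331000 + 17885\right) \left(-1904\right) = 1348885 \left(-1904\right) = -2568277040$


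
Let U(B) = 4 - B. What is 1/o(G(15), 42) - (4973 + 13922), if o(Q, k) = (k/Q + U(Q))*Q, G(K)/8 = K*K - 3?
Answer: -59463131851/3147030 ≈ -18895.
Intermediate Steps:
G(K) = -24 + 8*K² (G(K) = 8*(K*K - 3) = 8*(K² - 3) = 8*(-3 + K²) = -24 + 8*K²)
o(Q, k) = Q*(4 - Q + k/Q) (o(Q, k) = (k/Q + (4 - Q))*Q = (4 - Q + k/Q)*Q = Q*(4 - Q + k/Q))
1/o(G(15), 42) - (4973 + 13922) = 1/(42 - (-24 + 8*15²)*(-4 + (-24 + 8*15²))) - (4973 + 13922) = 1/(42 - (-24 + 8*225)*(-4 + (-24 + 8*225))) - 1*18895 = 1/(42 - (-24 + 1800)*(-4 + (-24 + 1800))) - 18895 = 1/(42 - 1*1776*(-4 + 1776)) - 18895 = 1/(42 - 1*1776*1772) - 18895 = 1/(42 - 3147072) - 18895 = 1/(-3147030) - 18895 = -1/3147030 - 18895 = -59463131851/3147030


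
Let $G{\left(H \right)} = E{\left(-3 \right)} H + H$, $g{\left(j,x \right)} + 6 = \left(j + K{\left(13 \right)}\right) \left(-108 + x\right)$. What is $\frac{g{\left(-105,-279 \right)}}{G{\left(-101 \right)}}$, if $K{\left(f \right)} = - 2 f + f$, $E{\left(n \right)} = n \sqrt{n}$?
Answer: $- \frac{11415}{707} - \frac{34245 i \sqrt{3}}{707} \approx -16.146 - 83.895 i$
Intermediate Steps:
$E{\left(n \right)} = n^{\frac{3}{2}}$
$K{\left(f \right)} = - f$
$g{\left(j,x \right)} = -6 + \left(-108 + x\right) \left(-13 + j\right)$ ($g{\left(j,x \right)} = -6 + \left(j - 13\right) \left(-108 + x\right) = -6 + \left(-13 + j\right) \left(-108 + x\right) = -6 + \left(-108 + x\right) \left(-13 + j\right)$)
$G{\left(H \right)} = H - 3 i H \sqrt{3}$ ($G{\left(H \right)} = \left(-3\right)^{\frac{3}{2}} H + H = - 3 i \sqrt{3} H + H = - 3 i H \sqrt{3} + H = H - 3 i H \sqrt{3}$)
$\frac{g{\left(-105,-279 \right)}}{G{\left(-101 \right)}} = \frac{1398 - -11340 - -3627 - -29295}{\left(-101\right) \left(1 - 3 i \sqrt{3}\right)} = \frac{1398 + 11340 + 3627 + 29295}{-101 + 303 i \sqrt{3}} = \frac{45660}{-101 + 303 i \sqrt{3}}$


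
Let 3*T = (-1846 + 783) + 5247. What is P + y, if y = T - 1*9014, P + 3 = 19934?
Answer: 36935/3 ≈ 12312.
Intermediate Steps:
T = 4184/3 (T = ((-1846 + 783) + 5247)/3 = (-1063 + 5247)/3 = (1/3)*4184 = 4184/3 ≈ 1394.7)
P = 19931 (P = -3 + 19934 = 19931)
y = -22858/3 (y = 4184/3 - 1*9014 = 4184/3 - 9014 = -22858/3 ≈ -7619.3)
P + y = 19931 - 22858/3 = 36935/3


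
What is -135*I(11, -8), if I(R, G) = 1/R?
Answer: -135/11 ≈ -12.273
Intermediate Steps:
-135*I(11, -8) = -135/11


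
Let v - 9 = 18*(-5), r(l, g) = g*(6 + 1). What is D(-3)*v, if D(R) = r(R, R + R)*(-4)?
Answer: -13608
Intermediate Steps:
r(l, g) = 7*g (r(l, g) = g*7 = 7*g)
v = -81 (v = 9 + 18*(-5) = 9 - 90 = -81)
D(R) = -56*R (D(R) = (7*(R + R))*(-4) = (7*(2*R))*(-4) = (14*R)*(-4) = -56*R)
D(-3)*v = -56*(-3)*(-81) = 168*(-81) = -13608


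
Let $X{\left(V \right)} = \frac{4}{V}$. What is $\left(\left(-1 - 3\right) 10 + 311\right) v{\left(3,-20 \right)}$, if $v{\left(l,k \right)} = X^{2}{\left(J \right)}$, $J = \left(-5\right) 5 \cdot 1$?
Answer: $\frac{4336}{625} \approx 6.9376$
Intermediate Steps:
$J = -25$ ($J = \left(-25\right) 1 = -25$)
$v{\left(l,k \right)} = \frac{16}{625}$ ($v{\left(l,k \right)} = \left(\frac{4}{-25}\right)^{2} = \left(4 \left(- \frac{1}{25}\right)\right)^{2} = \left(- \frac{4}{25}\right)^{2} = \frac{16}{625}$)
$\left(\left(-1 - 3\right) 10 + 311\right) v{\left(3,-20 \right)} = \left(\left(-1 - 3\right) 10 + 311\right) \frac{16}{625} = \left(\left(-4\right) 10 + 311\right) \frac{16}{625} = \left(-40 + 311\right) \frac{16}{625} = 271 \cdot \frac{16}{625} = \frac{4336}{625}$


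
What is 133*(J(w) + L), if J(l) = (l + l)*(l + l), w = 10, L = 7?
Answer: 54131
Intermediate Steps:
J(l) = 4*l² (J(l) = (2*l)*(2*l) = 4*l²)
133*(J(w) + L) = 133*(4*10² + 7) = 133*(4*100 + 7) = 133*(400 + 7) = 133*407 = 54131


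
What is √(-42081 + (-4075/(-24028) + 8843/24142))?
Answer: I*√884997973372931056797/145020994 ≈ 205.14*I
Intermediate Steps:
√(-42081 + (-4075/(-24028) + 8843/24142)) = √(-42081 + (-4075*(-1/24028) + 8843*(1/24142))) = √(-42081 + (4075/24028 + 8843/24142)) = √(-42081 + 155429127/290041988) = √(-12205101467901/290041988) = I*√884997973372931056797/145020994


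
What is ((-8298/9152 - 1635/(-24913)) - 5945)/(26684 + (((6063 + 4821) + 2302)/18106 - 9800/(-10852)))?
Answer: -1513474013415427163/6792648701041155680 ≈ -0.22281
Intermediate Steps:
((-8298/9152 - 1635/(-24913)) - 5945)/(26684 + (((6063 + 4821) + 2302)/18106 - 9800/(-10852))) = ((-8298*1/9152 - 1635*(-1/24913)) - 5945)/(26684 + ((10884 + 2302)*(1/18106) - 9800*(-1/10852))) = ((-4149/4576 + 1635/24913) - 5945)/(26684 + (13186*(1/18106) + 2450/2713)) = (-95882277/114001888 - 5945)/(26684 + (6593/9053 + 2450/2713)) = -677837106437/(114001888*(26684 + 40066659/24560789)) = -677837106437/(114001888*655420160335/24560789) = -677837106437/114001888*24560789/655420160335 = -1513474013415427163/6792648701041155680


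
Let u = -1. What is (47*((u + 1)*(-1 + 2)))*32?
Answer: 0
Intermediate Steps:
(47*((u + 1)*(-1 + 2)))*32 = (47*((-1 + 1)*(-1 + 2)))*32 = (47*(0*1))*32 = (47*0)*32 = 0*32 = 0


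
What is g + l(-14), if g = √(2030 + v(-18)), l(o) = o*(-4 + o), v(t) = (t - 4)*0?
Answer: 252 + √2030 ≈ 297.06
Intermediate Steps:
v(t) = 0 (v(t) = (-4 + t)*0 = 0)
g = √2030 (g = √(2030 + 0) = √2030 ≈ 45.056)
g + l(-14) = √2030 - 14*(-4 - 14) = √2030 - 14*(-18) = √2030 + 252 = 252 + √2030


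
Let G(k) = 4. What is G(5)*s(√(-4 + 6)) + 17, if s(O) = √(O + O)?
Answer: 17 + 4*2^(¾) ≈ 23.727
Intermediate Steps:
s(O) = √2*√O (s(O) = √(2*O) = √2*√O)
G(5)*s(√(-4 + 6)) + 17 = 4*(√2*√(√(-4 + 6))) + 17 = 4*(√2*√(√2)) + 17 = 4*(√2*2^(¼)) + 17 = 4*2^(¾) + 17 = 17 + 4*2^(¾)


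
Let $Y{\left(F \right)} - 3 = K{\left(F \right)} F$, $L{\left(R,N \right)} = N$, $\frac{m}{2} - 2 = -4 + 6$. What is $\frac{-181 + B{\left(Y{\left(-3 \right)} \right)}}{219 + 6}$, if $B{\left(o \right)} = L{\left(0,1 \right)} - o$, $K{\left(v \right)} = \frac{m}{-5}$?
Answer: $- \frac{313}{375} \approx -0.83467$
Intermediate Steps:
$m = 8$ ($m = 4 + 2 \left(-4 + 6\right) = 4 + 2 \cdot 2 = 4 + 4 = 8$)
$K{\left(v \right)} = - \frac{8}{5}$ ($K{\left(v \right)} = \frac{8}{-5} = 8 \left(- \frac{1}{5}\right) = - \frac{8}{5}$)
$Y{\left(F \right)} = 3 - \frac{8 F}{5}$
$B{\left(o \right)} = 1 - o$
$\frac{-181 + B{\left(Y{\left(-3 \right)} \right)}}{219 + 6} = \frac{-181 - \left(2 + \frac{24}{5}\right)}{219 + 6} = \frac{-181 + \left(1 - \left(3 + \frac{24}{5}\right)\right)}{225} = \left(-181 + \left(1 - \frac{39}{5}\right)\right) \frac{1}{225} = \left(-181 - \frac{34}{5}\right) \frac{1}{225} = \left(- \frac{939}{5}\right) \frac{1}{225} = - \frac{313}{375}$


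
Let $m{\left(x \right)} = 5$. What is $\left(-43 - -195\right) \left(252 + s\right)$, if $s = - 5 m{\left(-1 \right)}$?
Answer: $34504$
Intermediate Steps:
$s = -25$ ($s = \left(-5\right) 5 = -25$)
$\left(-43 - -195\right) \left(252 + s\right) = \left(-43 - -195\right) \left(252 - 25\right) = \left(-43 + 195\right) 227 = 152 \cdot 227 = 34504$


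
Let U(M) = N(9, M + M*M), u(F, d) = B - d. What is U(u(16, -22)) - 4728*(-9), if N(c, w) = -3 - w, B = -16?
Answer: 42507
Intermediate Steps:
u(F, d) = -16 - d
U(M) = -3 - M - M**2 (U(M) = -3 - (M + M*M) = -3 - (M + M**2) = -3 + (-M - M**2) = -3 - M - M**2)
U(u(16, -22)) - 4728*(-9) = (-3 - (-16 - 1*(-22))*(1 + (-16 - 1*(-22)))) - 4728*(-9) = (-3 - (-16 + 22)*(1 + (-16 + 22))) - 1*(-42552) = (-3 - 1*6*(1 + 6)) + 42552 = (-3 - 1*6*7) + 42552 = (-3 - 42) + 42552 = -45 + 42552 = 42507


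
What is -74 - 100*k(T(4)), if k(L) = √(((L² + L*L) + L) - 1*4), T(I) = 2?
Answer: -74 - 100*√6 ≈ -318.95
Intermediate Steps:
k(L) = √(-4 + L + 2*L²) (k(L) = √(((L² + L²) + L) - 4) = √((2*L² + L) - 4) = √((L + 2*L²) - 4) = √(-4 + L + 2*L²))
-74 - 100*k(T(4)) = -74 - 100*√(-4 + 2 + 2*2²) = -74 - 100*√(-4 + 2 + 2*4) = -74 - 100*√(-4 + 2 + 8) = -74 - 100*√6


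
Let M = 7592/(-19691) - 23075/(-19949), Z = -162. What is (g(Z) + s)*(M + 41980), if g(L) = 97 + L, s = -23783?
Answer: -393270415827152776/392815759 ≈ -1.0012e+9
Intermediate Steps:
M = 302917017/392815759 (M = 7592*(-1/19691) - 23075*(-1/19949) = -7592/19691 + 23075/19949 = 302917017/392815759 ≈ 0.77114)
(g(Z) + s)*(M + 41980) = ((97 - 162) - 23783)*(302917017/392815759 + 41980) = (-65 - 23783)*(16490708479837/392815759) = -23848*16490708479837/392815759 = -393270415827152776/392815759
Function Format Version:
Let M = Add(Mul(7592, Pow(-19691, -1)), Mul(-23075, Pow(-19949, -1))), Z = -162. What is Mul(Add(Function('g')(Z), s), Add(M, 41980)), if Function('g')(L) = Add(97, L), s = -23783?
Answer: Rational(-393270415827152776, 392815759) ≈ -1.0012e+9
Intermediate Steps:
M = Rational(302917017, 392815759) (M = Add(Mul(7592, Rational(-1, 19691)), Mul(-23075, Rational(-1, 19949))) = Add(Rational(-7592, 19691), Rational(23075, 19949)) = Rational(302917017, 392815759) ≈ 0.77114)
Mul(Add(Function('g')(Z), s), Add(M, 41980)) = Mul(Add(Add(97, -162), -23783), Add(Rational(302917017, 392815759), 41980)) = Mul(Add(-65, -23783), Rational(16490708479837, 392815759)) = Mul(-23848, Rational(16490708479837, 392815759)) = Rational(-393270415827152776, 392815759)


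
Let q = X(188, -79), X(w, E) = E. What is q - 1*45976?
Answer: -46055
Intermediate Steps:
q = -79
q - 1*45976 = -79 - 1*45976 = -79 - 45976 = -46055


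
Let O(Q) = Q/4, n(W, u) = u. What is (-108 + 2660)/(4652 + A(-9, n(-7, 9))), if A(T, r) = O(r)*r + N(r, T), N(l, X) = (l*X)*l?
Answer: 10208/15773 ≈ 0.64718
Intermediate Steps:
O(Q) = Q/4 (O(Q) = Q*(1/4) = Q/4)
N(l, X) = X*l**2 (N(l, X) = (X*l)*l = X*l**2)
A(T, r) = r**2/4 + T*r**2 (A(T, r) = (r/4)*r + T*r**2 = r**2/4 + T*r**2)
(-108 + 2660)/(4652 + A(-9, n(-7, 9))) = (-108 + 2660)/(4652 + 9**2*(1/4 - 9)) = 2552/(4652 + 81*(-35/4)) = 2552/(4652 - 2835/4) = 2552/(15773/4) = 2552*(4/15773) = 10208/15773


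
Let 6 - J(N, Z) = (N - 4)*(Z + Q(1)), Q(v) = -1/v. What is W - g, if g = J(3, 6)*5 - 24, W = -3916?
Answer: -3947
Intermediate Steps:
J(N, Z) = 6 - (-1 + Z)*(-4 + N) (J(N, Z) = 6 - (N - 4)*(Z - 1/1) = 6 - (-4 + N)*(Z - 1*1) = 6 - (-4 + N)*(Z - 1) = 6 - (-4 + N)*(-1 + Z) = 6 - (-1 + Z)*(-4 + N))
g = 31 (g = (2 + 3 + 4*6 - 1*3*6)*5 - 24 = (2 + 3 + 24 - 18)*5 - 24 = 11*5 - 24 = 55 - 24 = 31)
W - g = -3916 - 1*31 = -3916 - 31 = -3947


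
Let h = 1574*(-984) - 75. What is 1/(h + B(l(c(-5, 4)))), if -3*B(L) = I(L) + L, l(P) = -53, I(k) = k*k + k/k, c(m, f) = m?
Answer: -1/1549810 ≈ -6.4524e-7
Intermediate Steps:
h = -1548891 (h = -1548816 - 75 = -1548891)
I(k) = 1 + k**2 (I(k) = k**2 + 1 = 1 + k**2)
B(L) = -1/3 - L/3 - L**2/3 (B(L) = -((1 + L**2) + L)/3 = -(1 + L + L**2)/3 = -1/3 - L/3 - L**2/3)
1/(h + B(l(c(-5, 4)))) = 1/(-1548891 + (-1/3 - 1/3*(-53) - 1/3*(-53)**2)) = 1/(-1548891 + (-1/3 + 53/3 - 1/3*2809)) = 1/(-1548891 + (-1/3 + 53/3 - 2809/3)) = 1/(-1548891 - 919) = 1/(-1549810) = -1/1549810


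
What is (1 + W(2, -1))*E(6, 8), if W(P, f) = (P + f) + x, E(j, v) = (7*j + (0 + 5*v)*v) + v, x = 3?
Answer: 1850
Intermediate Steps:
E(j, v) = v + 5*v² + 7*j (E(j, v) = (7*j + (5*v)*v) + v = (7*j + 5*v²) + v = (5*v² + 7*j) + v = v + 5*v² + 7*j)
W(P, f) = 3 + P + f (W(P, f) = (P + f) + 3 = 3 + P + f)
(1 + W(2, -1))*E(6, 8) = (1 + (3 + 2 - 1))*(8 + 5*8² + 7*6) = (1 + 4)*(8 + 5*64 + 42) = 5*(8 + 320 + 42) = 5*370 = 1850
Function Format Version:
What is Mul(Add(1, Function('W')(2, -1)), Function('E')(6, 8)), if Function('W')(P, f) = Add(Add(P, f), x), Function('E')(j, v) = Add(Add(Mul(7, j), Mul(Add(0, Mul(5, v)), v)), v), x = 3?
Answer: 1850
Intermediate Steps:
Function('E')(j, v) = Add(v, Mul(5, Pow(v, 2)), Mul(7, j)) (Function('E')(j, v) = Add(Add(Mul(7, j), Mul(Mul(5, v), v)), v) = Add(Add(Mul(7, j), Mul(5, Pow(v, 2))), v) = Add(Add(Mul(5, Pow(v, 2)), Mul(7, j)), v) = Add(v, Mul(5, Pow(v, 2)), Mul(7, j)))
Function('W')(P, f) = Add(3, P, f) (Function('W')(P, f) = Add(Add(P, f), 3) = Add(3, P, f))
Mul(Add(1, Function('W')(2, -1)), Function('E')(6, 8)) = Mul(Add(1, Add(3, 2, -1)), Add(8, Mul(5, Pow(8, 2)), Mul(7, 6))) = Mul(Add(1, 4), Add(8, Mul(5, 64), 42)) = Mul(5, Add(8, 320, 42)) = Mul(5, 370) = 1850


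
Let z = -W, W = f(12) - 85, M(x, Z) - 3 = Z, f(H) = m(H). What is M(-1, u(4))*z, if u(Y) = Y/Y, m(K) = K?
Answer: 292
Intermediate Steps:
f(H) = H
u(Y) = 1
M(x, Z) = 3 + Z
W = -73 (W = 12 - 85 = -73)
z = 73 (z = -1*(-73) = 73)
M(-1, u(4))*z = (3 + 1)*73 = 4*73 = 292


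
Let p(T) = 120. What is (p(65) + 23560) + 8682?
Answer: 32362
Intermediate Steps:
(p(65) + 23560) + 8682 = (120 + 23560) + 8682 = 23680 + 8682 = 32362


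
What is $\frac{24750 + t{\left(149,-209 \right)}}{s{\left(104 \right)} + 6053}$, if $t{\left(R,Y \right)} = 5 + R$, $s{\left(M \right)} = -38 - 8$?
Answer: $\frac{24904}{6007} \approx 4.1458$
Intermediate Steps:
$s{\left(M \right)} = -46$ ($s{\left(M \right)} = -38 - 8 = -46$)
$\frac{24750 + t{\left(149,-209 \right)}}{s{\left(104 \right)} + 6053} = \frac{24750 + \left(5 + 149\right)}{-46 + 6053} = \frac{24750 + 154}{6007} = 24904 \cdot \frac{1}{6007} = \frac{24904}{6007}$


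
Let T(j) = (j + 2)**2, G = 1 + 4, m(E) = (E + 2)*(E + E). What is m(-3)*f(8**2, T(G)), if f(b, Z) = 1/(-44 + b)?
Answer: 3/10 ≈ 0.30000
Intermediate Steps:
m(E) = 2*E*(2 + E) (m(E) = (2 + E)*(2*E) = 2*E*(2 + E))
G = 5
T(j) = (2 + j)**2
m(-3)*f(8**2, T(G)) = (2*(-3)*(2 - 3))/(-44 + 8**2) = (2*(-3)*(-1))/(-44 + 64) = 6/20 = 6*(1/20) = 3/10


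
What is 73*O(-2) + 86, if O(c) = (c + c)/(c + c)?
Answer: 159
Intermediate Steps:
O(c) = 1 (O(c) = (2*c)/((2*c)) = (2*c)*(1/(2*c)) = 1)
73*O(-2) + 86 = 73*1 + 86 = 73 + 86 = 159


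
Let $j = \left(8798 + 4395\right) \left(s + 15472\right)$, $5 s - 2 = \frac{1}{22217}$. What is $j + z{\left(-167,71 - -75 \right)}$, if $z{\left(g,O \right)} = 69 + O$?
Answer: $\frac{4535102629678}{22217} \approx 2.0413 \cdot 10^{8}$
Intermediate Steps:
$s = \frac{8887}{22217}$ ($s = \frac{2}{5} + \frac{1}{5 \cdot 22217} = \frac{2}{5} + \frac{1}{5} \cdot \frac{1}{22217} = \frac{2}{5} + \frac{1}{111085} = \frac{8887}{22217} \approx 0.40001$)
$j = \frac{4535097853023}{22217}$ ($j = \left(8798 + 4395\right) \left(\frac{8887}{22217} + 15472\right) = 13193 \cdot \frac{343750311}{22217} = \frac{4535097853023}{22217} \approx 2.0413 \cdot 10^{8}$)
$j + z{\left(-167,71 - -75 \right)} = \frac{4535097853023}{22217} + \left(69 + \left(71 - -75\right)\right) = \frac{4535097853023}{22217} + \left(69 + \left(71 + 75\right)\right) = \frac{4535097853023}{22217} + \left(69 + 146\right) = \frac{4535097853023}{22217} + 215 = \frac{4535102629678}{22217}$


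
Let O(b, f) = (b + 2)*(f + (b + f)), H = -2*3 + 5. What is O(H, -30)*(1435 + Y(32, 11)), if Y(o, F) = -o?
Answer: -85583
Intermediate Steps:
H = -1 (H = -6 + 5 = -1)
O(b, f) = (2 + b)*(b + 2*f)
O(H, -30)*(1435 + Y(32, 11)) = ((-1)² + 2*(-1) + 4*(-30) + 2*(-1)*(-30))*(1435 - 1*32) = (1 - 2 - 120 + 60)*(1435 - 32) = -61*1403 = -85583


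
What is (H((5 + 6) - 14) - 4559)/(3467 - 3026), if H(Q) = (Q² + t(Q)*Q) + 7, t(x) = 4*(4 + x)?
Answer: -4555/441 ≈ -10.329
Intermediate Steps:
t(x) = 16 + 4*x
H(Q) = 7 + Q² + Q*(16 + 4*Q) (H(Q) = (Q² + (16 + 4*Q)*Q) + 7 = (Q² + Q*(16 + 4*Q)) + 7 = 7 + Q² + Q*(16 + 4*Q))
(H((5 + 6) - 14) - 4559)/(3467 - 3026) = ((7 + 5*((5 + 6) - 14)² + 16*((5 + 6) - 14)) - 4559)/(3467 - 3026) = ((7 + 5*(11 - 14)² + 16*(11 - 14)) - 4559)/441 = ((7 + 5*(-3)² + 16*(-3)) - 4559)*(1/441) = ((7 + 5*9 - 48) - 4559)*(1/441) = ((7 + 45 - 48) - 4559)*(1/441) = (4 - 4559)*(1/441) = -4555*1/441 = -4555/441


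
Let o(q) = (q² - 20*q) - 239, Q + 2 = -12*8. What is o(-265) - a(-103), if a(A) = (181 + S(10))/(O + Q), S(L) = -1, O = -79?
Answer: 4441934/59 ≈ 75287.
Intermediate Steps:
Q = -98 (Q = -2 - 12*8 = -2 - 96 = -98)
o(q) = -239 + q² - 20*q
a(A) = -60/59 (a(A) = (181 - 1)/(-79 - 98) = 180/(-177) = 180*(-1/177) = -60/59)
o(-265) - a(-103) = (-239 + (-265)² - 20*(-265)) - 1*(-60/59) = (-239 + 70225 + 5300) + 60/59 = 75286 + 60/59 = 4441934/59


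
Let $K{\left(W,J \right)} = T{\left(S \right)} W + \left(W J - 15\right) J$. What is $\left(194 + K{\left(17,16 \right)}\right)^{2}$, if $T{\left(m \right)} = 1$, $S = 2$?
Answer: $18688329$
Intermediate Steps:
$K{\left(W,J \right)} = W + J \left(-15 + J W\right)$ ($K{\left(W,J \right)} = 1 W + \left(W J - 15\right) J = W + \left(J W - 15\right) J = W + \left(-15 + J W\right) J = W + J \left(-15 + J W\right)$)
$\left(194 + K{\left(17,16 \right)}\right)^{2} = \left(194 + \left(17 - 240 + 17 \cdot 16^{2}\right)\right)^{2} = \left(194 + \left(17 - 240 + 17 \cdot 256\right)\right)^{2} = \left(194 + \left(17 - 240 + 4352\right)\right)^{2} = \left(194 + 4129\right)^{2} = 4323^{2} = 18688329$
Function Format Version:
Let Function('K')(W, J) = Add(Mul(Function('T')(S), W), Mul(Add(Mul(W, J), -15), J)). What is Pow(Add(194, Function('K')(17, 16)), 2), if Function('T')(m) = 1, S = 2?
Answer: 18688329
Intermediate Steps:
Function('K')(W, J) = Add(W, Mul(J, Add(-15, Mul(J, W)))) (Function('K')(W, J) = Add(Mul(1, W), Mul(Add(Mul(W, J), -15), J)) = Add(W, Mul(Add(Mul(J, W), -15), J)) = Add(W, Mul(Add(-15, Mul(J, W)), J)) = Add(W, Mul(J, Add(-15, Mul(J, W)))))
Pow(Add(194, Function('K')(17, 16)), 2) = Pow(Add(194, Add(17, Mul(-15, 16), Mul(17, Pow(16, 2)))), 2) = Pow(Add(194, Add(17, -240, Mul(17, 256))), 2) = Pow(Add(194, Add(17, -240, 4352)), 2) = Pow(Add(194, 4129), 2) = Pow(4323, 2) = 18688329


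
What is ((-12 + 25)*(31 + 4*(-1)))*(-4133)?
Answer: -1450683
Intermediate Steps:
((-12 + 25)*(31 + 4*(-1)))*(-4133) = (13*(31 - 4))*(-4133) = (13*27)*(-4133) = 351*(-4133) = -1450683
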